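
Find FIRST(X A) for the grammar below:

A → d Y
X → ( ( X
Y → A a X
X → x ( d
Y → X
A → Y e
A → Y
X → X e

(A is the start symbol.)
{ '(', 'x' }

FIRST sets of the non-terminals involved (from the grammar, by fixed-point iteration):
  FIRST(X) = { '(', 'x' }

To compute FIRST(X A), process the symbols left to right:
Symbol X is a non-terminal. Add FIRST(X) \ {ε} = { '(', 'x' }
X is not nullable (ε ∉ FIRST(X)), so stop here.
FIRST(X A) = { '(', 'x' }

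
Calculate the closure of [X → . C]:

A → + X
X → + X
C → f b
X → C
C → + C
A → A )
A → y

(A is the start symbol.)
{ [C → . + C], [C → . f b], [X → . C] }

To compute CLOSURE, for each item [A → α.Bβ] where B is a non-terminal, add [B → .γ] for all productions B → γ; repeat for the newly added items until nothing changes.

Start with: [X → . C]
  [X → . C] has the dot before C: add [C → . f b], [C → . + C]
No further items can be added.

CLOSURE = { [C → . + C], [C → . f b], [X → . C] }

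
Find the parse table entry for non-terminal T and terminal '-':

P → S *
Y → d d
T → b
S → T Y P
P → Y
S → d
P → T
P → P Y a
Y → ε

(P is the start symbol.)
To find M[T, '-'], we find productions for T where '-' is in the predict set (PREDICT(N → α) = (FIRST(α) \ {ε}) ∪ (FOLLOW(N) if α ⇒* ε)).

T → b: PREDICT = { 'b' }

M[T, '-'] is empty (no production applies)

Answer: Empty (error entry)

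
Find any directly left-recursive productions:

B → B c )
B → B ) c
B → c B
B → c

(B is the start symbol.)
B → B c ): LEFT RECURSIVE (starts with B)
B → B ) c: LEFT RECURSIVE (starts with B)
B → c B: starts with c
B → c: starts with c

The grammar has direct left recursion on: B.

Answer: Yes, B is left-recursive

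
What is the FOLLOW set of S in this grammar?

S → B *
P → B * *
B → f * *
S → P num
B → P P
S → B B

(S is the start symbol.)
{ $ }

To compute FOLLOW(S), find every occurrence of S on a right-hand side N → α S β: add FIRST(β) \ {ε}, and if β is empty or nullable also add FOLLOW(N). Iterate to a fixed point.

S is the start symbol, so $ ∈ FOLLOW(S).
S does not occur on any right-hand side.

Taking the union: FOLLOW(S) = { $ }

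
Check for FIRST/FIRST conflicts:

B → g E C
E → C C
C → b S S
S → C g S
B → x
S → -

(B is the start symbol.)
FIRST sets of the non-terminals at (or reachable through a nullable prefix from) the front of some alternative:
  FIRST(C) = { 'b' }

Productions for B:
  B → g E C: FIRST = { 'g' }
  B → x: FIRST = { 'x' }
Productions for S:
  S → C g S: FIRST = { 'b' }
  S → -: FIRST = { '-' }
E, C have only one production, so no FIRST/FIRST conflict is possible there.

All alternatives of each non-terminal have pairwise disjoint FIRST sets.

Answer: No FIRST/FIRST conflicts.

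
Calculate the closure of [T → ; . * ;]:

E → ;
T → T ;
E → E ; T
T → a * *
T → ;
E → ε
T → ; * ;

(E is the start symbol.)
Start with: [T → ; . * ;]
The dot precedes the terminal '*', so nothing is added.

CLOSURE = { [T → ; . * ;] }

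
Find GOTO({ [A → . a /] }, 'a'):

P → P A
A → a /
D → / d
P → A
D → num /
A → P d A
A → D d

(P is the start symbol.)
GOTO(I, 'a') = CLOSURE({ [A → αX.β] : [A → α.Xβ] ∈ I, X = 'a' })

Items with dot before 'a', with the dot advanced:
  [A → . a /] → [A → a . /]
Closure adds nothing (no advanced item has the dot before a non-terminal).

GOTO = { [A → a . /] }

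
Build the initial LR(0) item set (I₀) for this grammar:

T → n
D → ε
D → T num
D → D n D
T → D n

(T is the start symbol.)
First, augment the grammar with T' → T
I₀ = CLOSURE({ [T' → . T] }):
  [T' → . T] has the dot before T: add [T → . n], [T → . D n]
  [T → . D n] has the dot before D: add [D → .], [D → . T num], [D → . D n D]
No further items can be added.

I₀ = { [D → . D n D], [D → . T num], [D → .], [T → . D n], [T → . n], [T' → . T] }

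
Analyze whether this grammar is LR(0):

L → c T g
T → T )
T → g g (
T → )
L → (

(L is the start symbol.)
Yes, the grammar is LR(0)

A grammar is LR(0) if no state in the canonical LR(0) collection has:
  - both a shift item (dot before a terminal) and a complete item (shift-reduce conflict), or
  - two or more complete items (reduce-reduce conflict; the accept item [L' → L .] counts as a complete item here).

Augment with L' → L and build the canonical LR(0) collection (I0 = CLOSURE({[L' → . L]}), then GOTO on every symbol after a dot until no new states appear). It has 11 states:
  I0: { [L → . (], [L → . c T g], [L' → . L] }  — shift
  I1: { [L → ( .] }  — reduce
  I2: { [L' → L .] }  — accept
  I3: { [L → c . T g], [T → . )], [T → . T )], [T → . g g (] }  — shift
  I4: { [T → ) .] }  — reduce
  I5: { [L → c T . g], [T → T . )] }  — shift
  I6: { [T → g . g (] }  — shift
  I7: { [T → g g . (] }  — shift
  I8: { [T → g g ( .] }  — reduce
  I9: { [T → T ) .] }  — reduce
  I10: { [L → c T g .] }  — reduce

Every state is either a pure shift/goto state or contains exactly one complete item and nothing to shift — no conflicts. The grammar is LR(0).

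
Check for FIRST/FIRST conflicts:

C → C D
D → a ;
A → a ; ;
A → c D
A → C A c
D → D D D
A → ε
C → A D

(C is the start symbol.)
A FIRST/FIRST conflict occurs when two productions N → α and N → β for the same non-terminal have FIRST(α) ∩ FIRST(β) ≠ ∅ (with ε ∈ FIRST of a nullable right-hand side, so two nullable alternatives also conflict).

FIRST sets of the non-terminals at (or reachable through a nullable prefix from) the front of some alternative:
  FIRST(C) = { 'a', 'c' }
  FIRST(A) = { 'a', 'c', ε }
  FIRST(D) = { 'a' }

Productions for C:
  C → C D: FIRST = { 'a', 'c' }
  C → A D: FIRST = { 'a', 'c' }
Productions for D:
  D → a ;: FIRST = { 'a' }
  D → D D D: FIRST = { 'a' }
Productions for A:
  A → a ; ;: FIRST = { 'a' }
  A → c D: FIRST = { 'c' }
  A → C A c: FIRST = { 'a', 'c' }
  A → ε: FIRST = { ε }

Conflict for C: C → C D and C → A D
  Overlap: { 'a', 'c' }
Conflict for D: D → a ; and D → D D D
  Overlap: { 'a' }
Conflict for A: A → a ; ; and A → C A c
  Overlap: { 'a' }
Conflict for A: A → c D and A → C A c
  Overlap: { 'c' }

Answer: Yes. C → C D / C → A D on { 'a', 'c' }; D → a ';' / D → D D D on { 'a' }; A → a ';' ';' / A → C A c on { 'a' }; A → c D / A → C A c on { 'c' }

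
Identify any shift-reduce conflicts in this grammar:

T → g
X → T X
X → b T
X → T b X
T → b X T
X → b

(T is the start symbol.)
A shift-reduce conflict occurs when an LR(0) state has both:
  - a complete (reduce) item [A → α .] (dot at the end), and
  - a shift item [B → β . c γ] (dot before a terminal).

Augment with T' → T and build the canonical LR(0) collection (I0 = CLOSURE({[T' → . T]}), then GOTO on every symbol after a dot until no new states appear). It has 12 states:
  I0: { [T → . b X T], [T → . g], [T' → . T] }  — shift
  I1: { [T' → T .] }  — accept
  I2: { [T → . b X T], [T → . g], [T → b . X T], [X → . T X], [X → . T b X], [X → . b T], [X → . b] }  — shift
  I3: { [T → g .] }  — reduce
  I4: { [T → . b X T], [T → . g], [X → . T X], [X → . T b X], [X → . b T], [X → . b], [X → T . X], [X → T . b X] }  — shift
  I5: { [T → . b X T], [T → . g], [T → b X . T] }  — shift
  I6: { [T → . b X T], [T → . g], [T → b . X T], [X → . T X], [X → . T b X], [X → . b T], [X → . b], [X → b . T], [X → b .] }  — shift, reduce
  I7: { [T → . b X T], [T → . g], [X → . T X], [X → . T b X], [X → . b T], [X → . b], [X → T . X], [X → T . b X], [X → b T .] }  — shift, reduce
  I8: { [X → T X .] }  — reduce
  I9: { [T → . b X T], [T → . g], [T → b . X T], [X → . T X], [X → . T b X], [X → . b T], [X → . b], [X → T b . X], [X → b . T], [X → b .] }  — shift, reduce
  I10: { [T → . b X T], [T → . g], [T → b X . T], [X → T b X .] }  — shift, reduce
  I11: { [T → b X T .] }  — reduce

I6 contains reduce item [X → b .] and shift items [T → . b X T], [T → . g], [X → . b], [X → . b T] — shift-reduce conflict.
I7 contains reduce item [X → b T .] and shift items [T → . b X T], [T → . g], [X → T . b X], [X → . b], [X → . b T] — shift-reduce conflict.
I9 contains reduce item [X → b .] and shift items [T → . b X T], [T → . g], [X → . b], [X → . b T] — shift-reduce conflict.
I10 contains reduce item [X → T b X .] and shift items [T → . b X T], [T → . g] — shift-reduce conflict.

Answer: Yes — I6: [X → b .] vs [T → . b X T]; I7: [X → b T .] vs [T → . b X T]; I9: [X → b .] vs [T → . b X T]; I10: [X → T b X .] vs [T → . b X T]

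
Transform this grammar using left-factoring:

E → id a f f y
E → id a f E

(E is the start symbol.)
E → id a f E'
E' → f y
E' → E

Left-factoring transforms A → αβ₁ | αβ₂ into A → αA' and A' → β₁ | β₂
(α is the longest common prefix among the alternatives). Repeat until
no nonterminal has two alternatives with a common prefix.

Round 1: E has alternatives sharing prefix 'id a f'. Introduce E': E → id a f E'
  Add: E' → f y
  Add: E' → E

No remaining common prefixes — done.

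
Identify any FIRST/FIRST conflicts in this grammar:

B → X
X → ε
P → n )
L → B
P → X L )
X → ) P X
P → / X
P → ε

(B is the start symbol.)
No FIRST/FIRST conflicts.

FIRST sets of the non-terminals at (or reachable through a nullable prefix from) the front of some alternative:
  FIRST(X) = { ')', ε }
  FIRST(L) = { ')', ε }

Productions for X:
  X → ε: FIRST = { ε }
  X → ) P X: FIRST = { ')' }
Productions for P:
  P → n ): FIRST = { 'n' }
  P → X L ): FIRST = { ')' }
  P → / X: FIRST = { '/' }
  P → ε: FIRST = { ε }
B, L have only one production, so no FIRST/FIRST conflict is possible there.

All alternatives of each non-terminal have pairwise disjoint FIRST sets.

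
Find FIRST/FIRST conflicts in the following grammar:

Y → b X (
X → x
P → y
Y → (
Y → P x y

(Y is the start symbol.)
No FIRST/FIRST conflicts.

A FIRST/FIRST conflict occurs when two productions N → α and N → β for the same non-terminal have FIRST(α) ∩ FIRST(β) ≠ ∅ (with ε ∈ FIRST of a nullable right-hand side, so two nullable alternatives also conflict).

FIRST sets of the non-terminals at (or reachable through a nullable prefix from) the front of some alternative:
  FIRST(P) = { 'y' }

Productions for Y:
  Y → b X (: FIRST = { 'b' }
  Y → (: FIRST = { '(' }
  Y → P x y: FIRST = { 'y' }
X, P have only one production, so no FIRST/FIRST conflict is possible there.

All alternatives of each non-terminal have pairwise disjoint FIRST sets.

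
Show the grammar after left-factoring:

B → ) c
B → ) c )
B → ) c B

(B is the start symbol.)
B → ) c B'
B' → ε
B' → )
B' → B

Left-factoring transforms A → αβ₁ | αβ₂ into A → αA' and A' → β₁ | β₂
(α is the longest common prefix among the alternatives). Repeat until
no nonterminal has two alternatives with a common prefix.

Round 1: B has alternatives sharing prefix ') c'. Introduce B': B → ) c B'
  Add: B' → ε
  Add: B' → )
  Add: B' → B

No remaining common prefixes — done.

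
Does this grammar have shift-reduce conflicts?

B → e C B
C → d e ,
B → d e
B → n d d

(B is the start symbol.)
No shift-reduce conflicts

A shift-reduce conflict occurs when an LR(0) state has both:
  - a complete (reduce) item [A → α .] (dot at the end), and
  - a shift item [B → β . c γ] (dot before a terminal).

Augment with B' → B and build the canonical LR(0) collection (I0 = CLOSURE({[B' → . B]}), then GOTO on every symbol after a dot until no new states appear). It has 13 states:
  I0: { [B → . d e], [B → . e C B], [B → . n d d], [B' → . B] }  — shift
  I1: { [B' → B .] }  — accept
  I2: { [B → d . e] }  — shift
  I3: { [B → e . C B], [C → . d e ,] }  — shift
  I4: { [B → n . d d] }  — shift
  I5: { [B → n d . d] }  — shift
  I6: { [B → n d d .] }  — reduce
  I7: { [B → . d e], [B → . e C B], [B → . n d d], [B → e C . B] }  — shift
  I8: { [C → d . e ,] }  — shift
  I9: { [C → d e . ,] }  — shift
  I10: { [C → d e , .] }  — reduce
  I11: { [B → e C B .] }  — reduce
  I12: { [B → d e .] }  — reduce

No state contains both a complete item and a shift item.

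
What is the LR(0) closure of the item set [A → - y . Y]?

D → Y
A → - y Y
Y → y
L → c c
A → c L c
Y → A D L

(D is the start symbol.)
{ [A → - y . Y], [A → . - y Y], [A → . c L c], [Y → . A D L], [Y → . y] }

Start with: [A → - y . Y]
  [A → - y . Y] has the dot before Y: add [Y → . y], [Y → . A D L]
  [Y → . A D L] has the dot before A: add [A → . - y Y], [A → . c L c]
No further items can be added.

CLOSURE = { [A → - y . Y], [A → . - y Y], [A → . c L c], [Y → . A D L], [Y → . y] }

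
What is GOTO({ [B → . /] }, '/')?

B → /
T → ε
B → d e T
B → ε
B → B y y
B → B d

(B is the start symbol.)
GOTO(I, '/') = CLOSURE({ [A → αX.β] : [A → α.Xβ] ∈ I, X = '/' })

Items with dot before '/', with the dot advanced:
  [B → . /] → [B → / .]
Closure adds nothing (no advanced item has the dot before a non-terminal).

GOTO = { [B → / .] }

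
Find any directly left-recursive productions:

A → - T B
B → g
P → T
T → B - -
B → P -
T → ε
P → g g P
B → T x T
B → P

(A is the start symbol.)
No direct left recursion

A → - T B: starts with '-'
B → g: starts with g
P → T: starts with T
T → B - -: starts with B
B → P -: starts with P
T → ε: starts with ε
P → g g P: starts with g
B → T x T: starts with T
B → P: starts with P

No direct left recursion found.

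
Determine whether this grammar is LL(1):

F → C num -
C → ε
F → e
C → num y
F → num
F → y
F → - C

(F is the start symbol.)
A grammar is LL(1) if for each non-terminal N with multiple productions, the predict sets of those productions are pairwise disjoint, where PREDICT(N → α) = (FIRST(α) \ {ε}) ∪ (FOLLOW(N) if α ⇒* ε).

Relevant sets:
  FIRST(C) = { 'num', ε }
  FOLLOW(C) = { $, 'num' }

For F:
  PREDICT(F → C num '-') = { 'num' }
  PREDICT(F → e) = { 'e' }
  PREDICT(F → num) = { 'num' }
  PREDICT(F → y) = { 'y' }
  PREDICT(F → '-' C) = { '-' }
For C:
  PREDICT(C → ε) = { $, 'num' }
  PREDICT(C → num y) = { 'num' }

Conflict found: Predict set conflict for F: { 'num' }
The grammar is NOT LL(1).

Answer: No. Predict set conflict for F: { 'num' }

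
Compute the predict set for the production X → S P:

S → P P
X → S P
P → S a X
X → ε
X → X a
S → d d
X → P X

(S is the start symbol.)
{ 'd' }

PREDICT(X → S P) = (FIRST(RHS) \ {ε}) ∪ (FOLLOW(X) if ε ∈ FIRST(RHS), i.e. RHS ⇒* ε)
FIRST(S) = { 'd' }
FIRST(S P) = { 'd' }
ε ∉ FIRST(S P), so FOLLOW(X) is not added.
PREDICT(X → S P) = { 'd' }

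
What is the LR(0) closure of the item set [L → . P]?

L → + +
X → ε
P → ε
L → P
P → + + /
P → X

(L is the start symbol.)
{ [L → . P], [P → . + + /], [P → . X], [P → .], [X → .] }

To compute CLOSURE, for each item [A → α.Bβ] where B is a non-terminal, add [B → .γ] for all productions B → γ; repeat for the newly added items until nothing changes.

Start with: [L → . P]
  [L → . P] has the dot before P: add [P → .], [P → . + + /], [P → . X]
  [P → . X] has the dot before X: add [X → .]
No further items can be added.

CLOSURE = { [L → . P], [P → . + + /], [P → . X], [P → .], [X → .] }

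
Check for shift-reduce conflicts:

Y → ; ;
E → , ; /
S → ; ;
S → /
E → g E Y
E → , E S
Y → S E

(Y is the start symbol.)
No shift-reduce conflicts

A shift-reduce conflict occurs when an LR(0) state has both:
  - a complete (reduce) item [A → α .] (dot at the end), and
  - a shift item [B → β . c γ] (dot before a terminal).

Augment with Y' → Y and build the canonical LR(0) collection (I0 = CLOSURE({[Y' → . Y]}), then GOTO on every symbol after a dot until no new states appear). It has 17 states:
  I0: { [S → . /], [S → . ; ;], [Y → . ; ;], [Y → . S E], [Y' → . Y] }  — shift
  I1: { [S → / .] }  — reduce
  I2: { [S → ; . ;], [Y → ; . ;] }  — shift
  I3: { [E → . , ; /], [E → . , E S], [E → . g E Y], [Y → S . E] }  — shift
  I4: { [Y' → Y .] }  — accept
  I5: { [E → , . ; /], [E → , . E S], [E → . , ; /], [E → . , E S], [E → . g E Y] }  — shift
  I6: { [Y → S E .] }  — reduce
  I7: { [E → . , ; /], [E → . , E S], [E → . g E Y], [E → g . E Y] }  — shift
  I8: { [E → g E . Y], [S → . /], [S → . ; ;], [Y → . ; ;], [Y → . S E] }  — shift
  I9: { [E → g E Y .] }  — reduce
  I10: { [E → , ; . /] }  — shift
  I11: { [E → , E . S], [S → . /], [S → . ; ;] }  — shift
  I12: { [S → ; . ;] }  — shift
  I13: { [E → , E S .] }  — reduce
  I14: { [S → ; ; .] }  — reduce
  I15: { [E → , ; / .] }  — reduce
  I16: { [S → ; ; .], [Y → ; ; .] }  — 2 reduces

No state contains both a complete item and a shift item.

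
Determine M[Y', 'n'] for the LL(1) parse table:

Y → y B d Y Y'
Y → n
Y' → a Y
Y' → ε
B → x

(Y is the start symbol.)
To find M[Y', 'n'], we find productions for Y' where 'n' is in the predict set (PREDICT(N → α) = (FIRST(α) \ {ε}) ∪ (FOLLOW(N) if α ⇒* ε)).

Relevant sets:
  FOLLOW(Y') = { $, 'a' }

Y' → a Y: PREDICT = { 'a' }
Y' → ε: PREDICT = { $, 'a' }

M[Y', 'n'] is empty (no production applies)

Answer: Empty (error entry)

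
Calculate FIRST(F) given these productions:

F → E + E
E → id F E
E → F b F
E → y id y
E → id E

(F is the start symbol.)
{ 'id', 'y' }

FIRST sets of the other non-terminals involved (by the same procedure, iterated to a fixed point):
  FIRST(E) = { 'id', 'y' }

From F → E + E:
  - E is a non-terminal: add FIRST(E) \ {ε} = { 'id', 'y' }
    E is not nullable, so stop

Collecting: FIRST(F) = { 'id', 'y' }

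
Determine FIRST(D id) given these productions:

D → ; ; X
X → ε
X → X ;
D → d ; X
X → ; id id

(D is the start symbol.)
{ ';', 'd' }

FIRST sets of the non-terminals involved (from the grammar, by fixed-point iteration):
  FIRST(D) = { ';', 'd' }

To compute FIRST(D id), process the symbols left to right:
Symbol D is a non-terminal. Add FIRST(D) \ {ε} = { ';', 'd' }
D is not nullable (ε ∉ FIRST(D)), so stop here.
FIRST(D id) = { ';', 'd' }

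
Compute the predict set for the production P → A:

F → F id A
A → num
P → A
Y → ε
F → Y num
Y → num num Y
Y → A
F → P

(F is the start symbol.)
{ 'num' }

PREDICT(P → A) = (FIRST(RHS) \ {ε}) ∪ (FOLLOW(P) if ε ∈ FIRST(RHS), i.e. RHS ⇒* ε)
FIRST(A) = { 'num' }
FIRST(A) = { 'num' }
ε ∉ FIRST(A), so FOLLOW(P) is not added.
PREDICT(P → A) = { 'num' }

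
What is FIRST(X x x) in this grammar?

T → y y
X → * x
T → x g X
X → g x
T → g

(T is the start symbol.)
FIRST sets of the non-terminals involved (from the grammar, by fixed-point iteration):
  FIRST(X) = { '*', 'g' }

To compute FIRST(X x x), process the symbols left to right:
Symbol X is a non-terminal. Add FIRST(X) \ {ε} = { '*', 'g' }
X is not nullable (ε ∉ FIRST(X)), so stop here.
FIRST(X x x) = { '*', 'g' }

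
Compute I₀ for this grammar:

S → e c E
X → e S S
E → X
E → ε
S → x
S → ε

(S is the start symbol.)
First, augment the grammar with S' → S
I₀ = CLOSURE({ [S' → . S] }):
  [S' → . S] has the dot before S: add [S → . e c E], [S → . x], [S → .]
No further items can be added.

I₀ = { [S → . e c E], [S → . x], [S → .], [S' → . S] }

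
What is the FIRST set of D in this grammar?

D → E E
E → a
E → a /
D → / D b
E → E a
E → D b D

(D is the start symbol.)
{ '/', 'a' }

FIRST sets of the other non-terminals involved (by the same procedure, iterated to a fixed point):
  FIRST(E) = { '/', 'a' }

From D → E E:
  - E is a non-terminal: add FIRST(E) \ {ε} = { '/', 'a' }
    E is not nullable, so stop
From D → / D b:
  - '/' is a terminal: add '/' and stop

Collecting: FIRST(D) = { '/', 'a' }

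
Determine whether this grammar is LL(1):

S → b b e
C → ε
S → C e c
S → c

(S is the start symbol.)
Yes, the grammar is LL(1).

Relevant sets:
  FIRST(C) = { ε }

For S:
  PREDICT(S → b b e) = { 'b' }
  PREDICT(S → C e c) = { 'e' }
  PREDICT(S → c) = { 'c' }
C has a single production, so nothing to check there.

All predict sets are disjoint. The grammar IS LL(1).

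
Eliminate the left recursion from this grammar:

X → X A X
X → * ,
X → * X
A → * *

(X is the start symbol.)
X → * , X'
X → * X X'
X' → A X X'
X' → ε
A → * *

X is directly left-recursive. The standard transformation for
  A → A α₁ | ... | A α_m | β₁ | ... | β_n
is
  A  → β₁ A' | ... | β_n A'
  A' → α₁ A' | ... | α_m A' | ε

X → * , becomes X → * , X'
X → * X becomes X → * X X'
X → X A X becomes X' → A X X'
Add X' → ε

Productions for other non-terminals are unchanged:
  A → * *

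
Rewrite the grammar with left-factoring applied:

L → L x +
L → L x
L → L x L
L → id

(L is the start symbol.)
L → L x L'
L' → +
L' → ε
L' → L
L → id

Left-factoring transforms A → αβ₁ | αβ₂ into A → αA' and A' → β₁ | β₂
(α is the longest common prefix among the alternatives). Repeat until
no nonterminal has two alternatives with a common prefix.

Round 1: L has alternatives sharing prefix 'L x'. Introduce L': L → L x L'
  Add: L' → +
  Add: L' → ε
  Add: L' → L

No remaining common prefixes — done.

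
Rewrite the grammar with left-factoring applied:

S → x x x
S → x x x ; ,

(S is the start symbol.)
Left-factoring transforms A → αβ₁ | αβ₂ into A → αA' and A' → β₁ | β₂
(α is the longest common prefix among the alternatives). Repeat until
no nonterminal has two alternatives with a common prefix.

Round 1: S has alternatives sharing prefix 'x x x'. Introduce S': S → x x x S'
  Add: S' → ε
  Add: S' → ; ,

No remaining common prefixes — done.

Resulting grammar:
S → x x x S'
S' → ε
S' → ; ,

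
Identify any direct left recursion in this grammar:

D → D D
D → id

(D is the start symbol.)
Direct left recursion occurs when N → N α for some non-terminal N (the right-hand side begins with the left-hand side itself).

D → D D: LEFT RECURSIVE (starts with D)
D → id: starts with id

The grammar has direct left recursion on: D.

Answer: Yes, D is left-recursive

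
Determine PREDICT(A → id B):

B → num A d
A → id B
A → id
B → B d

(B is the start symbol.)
PREDICT(A → id B) = (FIRST(RHS) \ {ε}) ∪ (FOLLOW(A) if ε ∈ FIRST(RHS), i.e. RHS ⇒* ε)
FIRST(id B) = { 'id' }
ε ∉ FIRST(id B), so FOLLOW(A) is not added.
PREDICT(A → id B) = { 'id' }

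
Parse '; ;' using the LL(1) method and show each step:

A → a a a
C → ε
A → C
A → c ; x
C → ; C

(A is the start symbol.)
LL(1) parsing maintains a stack (initially the start symbol over $) and the input. At each step: if the stack top is a terminal, match it against the current input token; if it is a non-terminal N, replace it with the RHS of M[N, lookahead] (the unique production whose predict set contains the lookahead).

Stack is shown with the top on the left.

Stack  Input  Action
--------------------
A $    ; ; $  output A → C
C $    ; ; $  output C → ; C
; C $  ; ; $  match ';'
C $    ; $    output C → ; C
; C $  ; $    match ';'
C $    $      output C → ε
$      $      accept

The string is accepted.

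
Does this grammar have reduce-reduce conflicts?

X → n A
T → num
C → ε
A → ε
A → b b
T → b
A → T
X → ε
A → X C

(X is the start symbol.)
Yes — I2: [A → .] vs [X → .]

A reduce-reduce conflict occurs when an LR(0) state has two complete items [A → α .] and [B → β .] — both call for a reduction, and with no lookahead the parser cannot choose between them.

Augment with X' → X and build the canonical LR(0) collection (I0 = CLOSURE({[X' → . X]}), then GOTO on every symbol after a dot until no new states appear). It has 10 states:
  I0: { [X → . n A], [X → .], [X' → . X] }  — shift, reduce
  I1: { [X' → X .] }  — accept
  I2: { [A → . T], [A → . X C], [A → . b b], [A → .], [T → . b], [T → . num], [X → . n A], [X → .], [X → n . A] }  — shift, 2 reduces
  I3: { [X → n A .] }  — reduce
  I4: { [A → T .] }  — reduce
  I5: { [A → X . C], [C → .] }  — reduce
  I6: { [A → b . b], [T → b .] }  — shift, reduce
  I7: { [T → num .] }  — reduce
  I8: { [A → b b .] }  — reduce
  I9: { [A → X C .] }  — reduce

I2 contains complete items [A → .], [X → .] — reduce-reduce conflict.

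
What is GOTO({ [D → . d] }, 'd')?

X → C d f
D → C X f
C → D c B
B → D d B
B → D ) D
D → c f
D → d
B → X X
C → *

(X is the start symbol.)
{ [D → d .] }

GOTO(I, 'd') = CLOSURE({ [A → αX.β] : [A → α.Xβ] ∈ I, X = 'd' })

Items with dot before 'd', with the dot advanced:
  [D → . d] → [D → d .]
Closure adds nothing (no advanced item has the dot before a non-terminal).

GOTO = { [D → d .] }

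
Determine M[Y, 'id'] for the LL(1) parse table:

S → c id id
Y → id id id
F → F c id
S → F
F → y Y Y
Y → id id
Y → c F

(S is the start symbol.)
Y → id id id, Y → id id

To find M[Y, 'id'], we find productions for Y where 'id' is in the predict set (PREDICT(N → α) = (FIRST(α) \ {ε}) ∪ (FOLLOW(N) if α ⇒* ε)).

Y → id id id: PREDICT = { 'id' }
  'id' is in predict set, so this production goes in M[Y, 'id']
Y → id id: PREDICT = { 'id' }
  'id' is in predict set, so this production goes in M[Y, 'id']
Y → c F: PREDICT = { 'c' }

M[Y, 'id'] = Y → id id id, Y → id id  (a multiply-defined cell — the grammar is not LL(1))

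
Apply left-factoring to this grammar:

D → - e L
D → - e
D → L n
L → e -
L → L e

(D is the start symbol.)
D → - e D'
D' → L
D' → ε
D → L n
L → e -
L → L e

Left-factoring transforms A → αβ₁ | αβ₂ into A → αA' and A' → β₁ | β₂
(α is the longest common prefix among the alternatives). Repeat until
no nonterminal has two alternatives with a common prefix.

Round 1: D has alternatives sharing prefix '- e'. Introduce D': D → - e D'
  Add: D' → L
  Add: D' → ε

No remaining common prefixes — done.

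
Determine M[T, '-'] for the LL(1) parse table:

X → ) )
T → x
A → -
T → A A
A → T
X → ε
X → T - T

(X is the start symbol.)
T → A A

To find M[T, '-'], we find productions for T where '-' is in the predict set (PREDICT(N → α) = (FIRST(α) \ {ε}) ∪ (FOLLOW(N) if α ⇒* ε)).

Relevant sets:
  FIRST(A) = { '-', 'x' }

T → x: PREDICT = { 'x' }
T → A A: PREDICT = { '-', 'x' }
  '-' is in predict set, so this production goes in M[T, '-']

M[T, '-'] = T → A A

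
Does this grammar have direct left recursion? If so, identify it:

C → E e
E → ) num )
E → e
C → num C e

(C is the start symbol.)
Direct left recursion occurs when N → N α for some non-terminal N (the right-hand side begins with the left-hand side itself).

C → E e: starts with E
E → ) num ): starts with ')'
E → e: starts with e
C → num C e: starts with num

No direct left recursion found.

Answer: No direct left recursion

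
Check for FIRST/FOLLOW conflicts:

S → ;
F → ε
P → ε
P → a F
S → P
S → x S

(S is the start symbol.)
A FIRST/FOLLOW conflict occurs when a non-terminal N has a nullable alternative N → β (β ⇒* ε) and another alternative N → α with FIRST(α) ∩ FOLLOW(N) ≠ ∅: on such a lookahead the parser cannot decide between expanding α and letting N vanish via β.

Nullable non-terminals: F, P, S.
FIRST sets used below: FIRST(P) = { 'a', ε }
F has a nullable alternative but only one production, so nothing to check.

P: nullable alternative(s) P → ε; FOLLOW(P) = { $ }
  P → ε: FIRST \ {ε} = { } — this is the only nullable alternative, skip
  P → a F: FIRST \ {ε} = { 'a' } — disjoint from FOLLOW(P)

S: nullable alternative(s) S → P; FOLLOW(S) = { $ }
  S → ;: FIRST \ {ε} = { ';' } — disjoint from FOLLOW(S)
  S → P: FIRST \ {ε} = { 'a' } — this is the only nullable alternative, skip
  S → x S: FIRST \ {ε} = { 'x' } — disjoint from FOLLOW(S)

No FIRST/FOLLOW conflicts found.

Answer: No FIRST/FOLLOW conflicts.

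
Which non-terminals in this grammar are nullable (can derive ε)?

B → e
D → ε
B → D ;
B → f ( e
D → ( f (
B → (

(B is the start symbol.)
A non-terminal is nullable if it can derive ε (the empty string): either it has an ε-production, or it has a production whose right-hand side consists entirely of nullable non-terminals.

ε-productions: D → ε
So D is immediately nullable.
No further non-terminal can be added: every production for the remaining non-terminals contains a terminal or a non-nullable non-terminal.
Nullable = { 'D' }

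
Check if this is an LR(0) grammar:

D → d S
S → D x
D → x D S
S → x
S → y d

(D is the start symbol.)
No. Shift-reduce conflict between [S → x .] and [D → . d S]

Augment with D' → D and build the canonical LR(0) collection (I0 = CLOSURE({[D' → . D]}), then GOTO on every symbol after a dot until no new states appear). It has 12 states:
  I0: { [D → . d S], [D → . x D S], [D' → . D] }  — shift
  I1: { [D' → D .] }  — accept
  I2: { [D → . d S], [D → . x D S], [D → d . S], [S → . D x], [S → . x], [S → . y d] }  — shift
  I3: { [D → . d S], [D → . x D S], [D → x . D S] }  — shift
  I4: { [D → . d S], [D → . x D S], [D → x D . S], [S → . D x], [S → . x], [S → . y d] }  — shift
  I5: { [S → D . x] }  — shift
  I6: { [D → x D S .] }  — reduce
  I7: { [D → . d S], [D → . x D S], [D → x . D S], [S → x .] }  — shift, reduce
  I8: { [S → y . d] }  — shift
  I9: { [S → y d .] }  — reduce
  I10: { [S → D x .] }  — reduce
  I11: { [D → d S .] }  — reduce

Conflict in state I7:
  Shift-reduce conflict between [S → x .] and [D → . d S]
So the grammar is NOT LR(0).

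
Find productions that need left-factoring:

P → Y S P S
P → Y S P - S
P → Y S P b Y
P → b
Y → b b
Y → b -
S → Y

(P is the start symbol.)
Yes, P has productions with common prefix 'Y S P'; Y has productions with common prefix 'b'

Left-factoring is needed when two productions for the same non-terminal
share a common prefix on the right-hand side.

Productions for P:
  P → Y S P S
  P → Y S P - S
  P → Y S P b Y
  P → b
Productions for Y:
  Y → b b
  Y → b -

Found common prefix 'Y S P' in productions for P
Found common prefix 'b' in productions for Y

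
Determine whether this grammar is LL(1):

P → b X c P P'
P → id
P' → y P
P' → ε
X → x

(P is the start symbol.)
No. Predict set conflict for P': { 'y' }

A grammar is LL(1) if for each non-terminal N with multiple productions, the predict sets of those productions are pairwise disjoint, where PREDICT(N → α) = (FIRST(α) \ {ε}) ∪ (FOLLOW(N) if α ⇒* ε).

Relevant sets:
  FOLLOW(P') = { $, 'y' }

For P:
  PREDICT(P → b X c P P') = { 'b' }
  PREDICT(P → id) = { 'id' }
For P':
  PREDICT(P' → y P) = { 'y' }
  PREDICT(P' → ε) = { $, 'y' }
X has a single production, so nothing to check there.

Conflict found: Predict set conflict for P': { 'y' }
The grammar is NOT LL(1).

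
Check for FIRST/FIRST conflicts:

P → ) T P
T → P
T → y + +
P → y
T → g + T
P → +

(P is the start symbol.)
Yes. T → P / T → y '+' '+' on { 'y' }

A FIRST/FIRST conflict occurs when two productions N → α and N → β for the same non-terminal have FIRST(α) ∩ FIRST(β) ≠ ∅ (with ε ∈ FIRST of a nullable right-hand side, so two nullable alternatives also conflict).

FIRST sets of the non-terminals at (or reachable through a nullable prefix from) the front of some alternative:
  FIRST(P) = { ')', '+', 'y' }

Productions for P:
  P → ) T P: FIRST = { ')' }
  P → y: FIRST = { 'y' }
  P → +: FIRST = { '+' }
Productions for T:
  T → P: FIRST = { ')', '+', 'y' }
  T → y + +: FIRST = { 'y' }
  T → g + T: FIRST = { 'g' }

Conflict for T: T → P and T → y + +
  Overlap: { 'y' }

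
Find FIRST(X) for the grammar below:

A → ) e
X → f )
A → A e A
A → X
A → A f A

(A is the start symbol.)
To compute FIRST(X), examine every production with X on the left-hand side, reading each right-hand side left to right until a non-nullable symbol is reached.

From X → f ):
  - f is a terminal: add 'f' and stop

Collecting: FIRST(X) = { 'f' }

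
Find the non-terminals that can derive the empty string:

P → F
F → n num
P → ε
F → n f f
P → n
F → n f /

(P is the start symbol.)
{ 'P' }

ε-productions: P → ε
So P is immediately nullable.
No further non-terminal can be added: every production for the remaining non-terminals contains a terminal or a non-nullable non-terminal.
Nullable = { 'P' }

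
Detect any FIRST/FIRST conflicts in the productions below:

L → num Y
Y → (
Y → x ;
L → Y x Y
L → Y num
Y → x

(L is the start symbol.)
Yes. L → Y x Y / L → Y num on { '(', 'x' }; Y → x ';' / Y → x on { 'x' }

FIRST sets of the non-terminals at (or reachable through a nullable prefix from) the front of some alternative:
  FIRST(Y) = { '(', 'x' }

Productions for L:
  L → num Y: FIRST = { 'num' }
  L → Y x Y: FIRST = { '(', 'x' }
  L → Y num: FIRST = { '(', 'x' }
Productions for Y:
  Y → (: FIRST = { '(' }
  Y → x ;: FIRST = { 'x' }
  Y → x: FIRST = { 'x' }

Conflict for L: L → Y x Y and L → Y num
  Overlap: { '(', 'x' }
Conflict for Y: Y → x ; and Y → x
  Overlap: { 'x' }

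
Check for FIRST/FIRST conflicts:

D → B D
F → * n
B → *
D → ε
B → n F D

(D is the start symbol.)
No FIRST/FIRST conflicts.

A FIRST/FIRST conflict occurs when two productions N → α and N → β for the same non-terminal have FIRST(α) ∩ FIRST(β) ≠ ∅ (with ε ∈ FIRST of a nullable right-hand side, so two nullable alternatives also conflict).

FIRST sets of the non-terminals at (or reachable through a nullable prefix from) the front of some alternative:
  FIRST(B) = { '*', 'n' }

Productions for D:
  D → B D: FIRST = { '*', 'n' }
  D → ε: FIRST = { ε }
Productions for B:
  B → *: FIRST = { '*' }
  B → n F D: FIRST = { 'n' }
F has only one production, so no FIRST/FIRST conflict is possible there.

All alternatives of each non-terminal have pairwise disjoint FIRST sets.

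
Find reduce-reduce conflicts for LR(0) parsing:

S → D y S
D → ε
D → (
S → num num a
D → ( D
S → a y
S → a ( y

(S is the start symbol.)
Yes — I1: [D → .] vs [D → ( .]

Augment with S' → S and build the canonical LR(0) collection (I0 = CLOSURE({[S' → . S]}), then GOTO on every symbol after a dot until no new states appear). It has 14 states:
  I0: { [D → . ( D], [D → . (], [D → .], [S → . D y S], [S → . a ( y], [S → . a y], [S → . num num a], [S' → . S] }  — shift, reduce
  I1: { [D → ( . D], [D → ( .], [D → . ( D], [D → . (], [D → .] }  — shift, 2 reduces
  I2: { [S → D . y S] }  — shift
  I3: { [S' → S .] }  — accept
  I4: { [S → a . ( y], [S → a . y] }  — shift
  I5: { [S → num . num a] }  — shift
  I6: { [S → num num . a] }  — shift
  I7: { [S → num num a .] }  — reduce
  I8: { [S → a ( . y] }  — shift
  I9: { [S → a y .] }  — reduce
  I10: { [S → a ( y .] }  — reduce
  I11: { [D → . ( D], [D → . (], [D → .], [S → . D y S], [S → . a ( y], [S → . a y], [S → . num num a], [S → D y . S] }  — shift, reduce
  I12: { [S → D y S .] }  — reduce
  I13: { [D → ( D .] }  — reduce

I1 contains complete items [D → .], [D → ( .] — reduce-reduce conflict.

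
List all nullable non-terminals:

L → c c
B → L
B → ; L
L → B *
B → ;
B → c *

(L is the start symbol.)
A non-terminal is nullable if it can derive ε (the empty string): either it has an ε-production, or it has a production whose right-hand side consists entirely of nullable non-terminals.

There are no ε-productions, so no non-terminal can derive ε.
No non-terminals are nullable.

Answer: None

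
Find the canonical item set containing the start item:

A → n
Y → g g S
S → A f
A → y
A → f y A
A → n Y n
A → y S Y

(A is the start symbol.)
First, augment the grammar with A' → A
I₀ = CLOSURE({ [A' → . A] }):
  [A' → . A] has the dot before A: add [A → . n], [A → . y], [A → . f y A], [A → . n Y n], [A → . y S Y]
No further items can be added.

I₀ = { [A → . f y A], [A → . n Y n], [A → . n], [A → . y S Y], [A → . y], [A' → . A] }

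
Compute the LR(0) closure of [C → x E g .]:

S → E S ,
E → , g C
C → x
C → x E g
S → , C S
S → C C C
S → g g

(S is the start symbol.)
{ [C → x E g .] }

Start with: [C → x E g .]
The dot is at the end, so nothing is added.

CLOSURE = { [C → x E g .] }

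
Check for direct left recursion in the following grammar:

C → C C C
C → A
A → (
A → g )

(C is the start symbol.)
Yes, C is left-recursive

C → C C C: LEFT RECURSIVE (starts with C)
C → A: starts with A
A → (: starts with '('
A → g ): starts with g

The grammar has direct left recursion on: C.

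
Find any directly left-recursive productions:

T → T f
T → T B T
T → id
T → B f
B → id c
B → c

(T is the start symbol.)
Yes, T is left-recursive

Direct left recursion occurs when N → N α for some non-terminal N (the right-hand side begins with the left-hand side itself).

T → T f: LEFT RECURSIVE (starts with T)
T → T B T: LEFT RECURSIVE (starts with T)
T → id: starts with id
T → B f: starts with B
B → id c: starts with id
B → c: starts with c

The grammar has direct left recursion on: T.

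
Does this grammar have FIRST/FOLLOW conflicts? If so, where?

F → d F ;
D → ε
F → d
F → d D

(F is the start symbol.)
A FIRST/FOLLOW conflict occurs when a non-terminal N has a nullable alternative N → β (β ⇒* ε) and another alternative N → α with FIRST(α) ∩ FOLLOW(N) ≠ ∅: on such a lookahead the parser cannot decide between expanding α and letting N vanish via β.

Nullable non-terminals: D.
D has a nullable alternative but only one production, so nothing to check.

F has no nullable alternative, so no FIRST/FOLLOW check is needed there.

No FIRST/FOLLOW conflicts found.

Answer: No FIRST/FOLLOW conflicts.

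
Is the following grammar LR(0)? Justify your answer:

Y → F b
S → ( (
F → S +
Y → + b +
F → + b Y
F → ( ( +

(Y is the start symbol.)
A grammar is LR(0) if no state in the canonical LR(0) collection has:
  - both a shift item (dot before a terminal) and a complete item (shift-reduce conflict), or
  - two or more complete items (reduce-reduce conflict; the accept item [Y' → Y .] counts as a complete item here).

Augment with Y' → Y and build the canonical LR(0) collection (I0 = CLOSURE({[Y' → . Y]}), then GOTO on every symbol after a dot until no new states appear). It has 13 states:
  I0: { [F → . ( ( +], [F → . + b Y], [F → . S +], [S → . ( (], [Y → . + b +], [Y → . F b], [Y' → . Y] }  — shift
  I1: { [F → ( . ( +], [S → ( . (] }  — shift
  I2: { [F → + . b Y], [Y → + . b +] }  — shift
  I3: { [Y → F . b] }  — shift
  I4: { [F → S . +] }  — shift
  I5: { [Y' → Y .] }  — accept
  I6: { [F → S + .] }  — reduce
  I7: { [Y → F b .] }  — reduce
  I8: { [F → + b . Y], [F → . ( ( +], [F → . + b Y], [F → . S +], [S → . ( (], [Y → + b . +], [Y → . + b +], [Y → . F b] }  — shift
  I9: { [F → + . b Y], [Y → + . b +], [Y → + b + .] }  — shift, reduce
  I10: { [F → + b Y .] }  — reduce
  I11: { [F → ( ( . +], [S → ( ( .] }  — shift, reduce
  I12: { [F → ( ( + .] }  — reduce

Conflict in state I9:
  Shift-reduce conflict between [Y → + b + .] and [F → + . b Y]
So the grammar is NOT LR(0).

Answer: No. Shift-reduce conflict between [Y → + b + .] and [F → + . b Y]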